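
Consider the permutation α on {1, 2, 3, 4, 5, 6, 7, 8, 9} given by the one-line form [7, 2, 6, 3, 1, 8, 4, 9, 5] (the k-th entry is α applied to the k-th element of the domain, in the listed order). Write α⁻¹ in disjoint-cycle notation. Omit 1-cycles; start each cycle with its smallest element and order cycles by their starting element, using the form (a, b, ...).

(1, 5, 9, 8, 6, 3, 4, 7)

First write α in disjoint cycles: (1, 7, 4, 3, 6, 8, 9, 5).
The inverse reverses every cycle; in canonical form, α⁻¹ = (1, 5, 9, 8, 6, 3, 4, 7).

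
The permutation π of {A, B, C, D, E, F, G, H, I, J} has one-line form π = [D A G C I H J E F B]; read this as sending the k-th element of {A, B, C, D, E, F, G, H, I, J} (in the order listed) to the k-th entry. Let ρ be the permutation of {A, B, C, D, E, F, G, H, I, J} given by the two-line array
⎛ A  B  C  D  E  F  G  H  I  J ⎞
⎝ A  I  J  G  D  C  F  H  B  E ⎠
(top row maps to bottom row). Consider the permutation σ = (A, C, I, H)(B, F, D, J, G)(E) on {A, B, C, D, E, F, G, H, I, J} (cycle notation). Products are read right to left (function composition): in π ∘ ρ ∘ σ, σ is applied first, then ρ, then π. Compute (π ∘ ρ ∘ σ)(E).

C

(π ∘ ρ ∘ σ)(E) = π(ρ(σ(E))). σ(E) = E, then ρ(E) = D, then π(D) = C, so the result is C.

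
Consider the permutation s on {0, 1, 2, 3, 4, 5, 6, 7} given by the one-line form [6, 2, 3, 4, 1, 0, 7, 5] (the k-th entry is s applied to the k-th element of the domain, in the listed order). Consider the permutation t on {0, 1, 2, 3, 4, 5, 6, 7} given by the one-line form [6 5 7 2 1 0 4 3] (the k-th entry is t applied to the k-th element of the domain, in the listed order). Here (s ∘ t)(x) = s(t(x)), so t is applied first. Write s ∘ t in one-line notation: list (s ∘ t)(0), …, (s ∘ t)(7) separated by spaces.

(s ∘ t)(x) = s(t(x)). Computing each image: s(t(0)) = s(6) = 7, s(t(1)) = s(5) = 0, s(t(2)) = s(7) = 5, s(t(3)) = s(2) = 3, s(t(4)) = s(1) = 2, s(t(5)) = s(0) = 6, s(t(6)) = s(4) = 1, s(t(7)) = s(3) = 4.
Hence s ∘ t = [7 0 5 3 2 6 1 4].

7 0 5 3 2 6 1 4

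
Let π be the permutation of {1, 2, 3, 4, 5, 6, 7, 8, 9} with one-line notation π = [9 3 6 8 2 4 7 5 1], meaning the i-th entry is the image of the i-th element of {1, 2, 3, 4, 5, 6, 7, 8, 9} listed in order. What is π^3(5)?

6

Tracing 5 → 2 → … returns to 5 after 6 steps, so 5 lies in a 6-cycle (2 3 6 4 8 5).
Stepping 3 places around the cycle: 5 → 2 → 3 → 6.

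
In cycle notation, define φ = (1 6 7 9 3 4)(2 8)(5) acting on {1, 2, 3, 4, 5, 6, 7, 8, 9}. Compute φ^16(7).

7 lies in the 6-cycle (1 6 7 9 3 4).
Since the cycle has length 6, φ^16 acts on it the same as φ^4 (16 mod 6 = 4).
Advancing 4 steps from 7: 7 → 9 → 3 → 4 → 1.

1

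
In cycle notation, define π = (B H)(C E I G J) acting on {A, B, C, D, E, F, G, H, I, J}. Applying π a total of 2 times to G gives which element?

G lies in the 5-cycle (C E I G J).
Stepping 2 places around the cycle: G → J → C.

C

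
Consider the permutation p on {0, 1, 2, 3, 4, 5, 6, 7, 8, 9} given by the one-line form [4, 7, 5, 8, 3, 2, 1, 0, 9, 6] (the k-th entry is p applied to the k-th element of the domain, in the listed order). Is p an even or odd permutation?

even

In disjoint-cycle form the cycle lengths are 8, 2.
A cycle is odd iff its length is even; p has 2 even-length cycles, so sgn(p) = (−1)^2 and p is even.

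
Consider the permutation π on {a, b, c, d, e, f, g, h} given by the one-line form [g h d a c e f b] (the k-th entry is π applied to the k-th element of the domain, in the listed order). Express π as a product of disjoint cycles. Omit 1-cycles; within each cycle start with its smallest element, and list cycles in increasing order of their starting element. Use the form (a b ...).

(a g f e c d)(b h)

Start at a and follow images: a → g → f → e → c → d → a, giving the cycle (a g f e c d).
Continuing from each remaining unvisited element yields (a g f e c d)(b h).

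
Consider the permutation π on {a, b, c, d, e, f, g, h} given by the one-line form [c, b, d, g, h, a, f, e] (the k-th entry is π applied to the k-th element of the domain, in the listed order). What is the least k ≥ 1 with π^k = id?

10

Decomposing into disjoint cycles gives cycle lengths 5, 2, 1.
The order of π is the least common multiple of its cycle lengths: lcm(5, 2) = 10.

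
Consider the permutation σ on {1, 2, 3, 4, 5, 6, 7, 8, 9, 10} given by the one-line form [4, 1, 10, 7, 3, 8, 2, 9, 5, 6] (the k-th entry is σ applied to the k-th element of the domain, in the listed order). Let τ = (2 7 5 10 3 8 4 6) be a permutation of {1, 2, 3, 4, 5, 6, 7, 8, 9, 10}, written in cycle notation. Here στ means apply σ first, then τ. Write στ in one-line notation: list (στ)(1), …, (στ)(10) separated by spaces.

Chase each element through σ then τ: 1 → 4 → 6; 2 → 1 → 1; 3 → 10 → 3; 4 → 7 → 5; 5 → 3 → 8; 6 → 8 → 4; 7 → 2 → 7; 8 → 9 → 9; 9 → 5 → 10; 10 → 6 → 2.
Collecting the images, στ = [6 1 3 5 8 4 7 9 10 2].

6 1 3 5 8 4 7 9 10 2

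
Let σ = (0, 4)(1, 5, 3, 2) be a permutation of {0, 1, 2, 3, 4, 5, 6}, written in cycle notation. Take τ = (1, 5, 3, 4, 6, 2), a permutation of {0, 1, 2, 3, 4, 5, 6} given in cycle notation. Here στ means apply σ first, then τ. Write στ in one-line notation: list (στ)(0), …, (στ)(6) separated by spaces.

Chase each element through σ then τ: 0 → 4 → 6; 1 → 5 → 3; 2 → 1 → 5; 3 → 2 → 1; 4 → 0 → 0; 5 → 3 → 4; 6 → 6 → 2.
So στ in one-line form is 6 3 5 1 0 4 2.

6 3 5 1 0 4 2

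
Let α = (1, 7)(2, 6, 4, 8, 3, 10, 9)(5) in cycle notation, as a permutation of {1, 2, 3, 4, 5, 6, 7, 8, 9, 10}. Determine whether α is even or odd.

odd

The cycle lengths are 7, 2, 1.
A cycle of length ℓ contributes ℓ−1 transpositions, so α is a product of 6 + 1 = 7 transpositions — odd.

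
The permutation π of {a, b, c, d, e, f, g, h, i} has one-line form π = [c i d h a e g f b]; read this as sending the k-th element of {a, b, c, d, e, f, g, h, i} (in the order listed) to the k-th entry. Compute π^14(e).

Tracing e → a → … returns to e after 6 steps, so e lies in a 6-cycle (a c d h f e).
Powers repeat with period 6 on this cycle, and 14 mod 6 = 2, so π^14(e) = π^2(e).
Advancing 2 steps from e: e → a → c.

c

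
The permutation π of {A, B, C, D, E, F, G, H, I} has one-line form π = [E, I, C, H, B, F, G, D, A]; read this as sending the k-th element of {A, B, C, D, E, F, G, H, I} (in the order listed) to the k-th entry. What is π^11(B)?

Tracing B → I → … returns to B after 4 steps, so B lies in a 4-cycle (A E B I).
Since the cycle has length 4, π^11 acts on it the same as π^3 (11 mod 4 = 3).
Advancing 3 steps from B: B → I → A → E.

E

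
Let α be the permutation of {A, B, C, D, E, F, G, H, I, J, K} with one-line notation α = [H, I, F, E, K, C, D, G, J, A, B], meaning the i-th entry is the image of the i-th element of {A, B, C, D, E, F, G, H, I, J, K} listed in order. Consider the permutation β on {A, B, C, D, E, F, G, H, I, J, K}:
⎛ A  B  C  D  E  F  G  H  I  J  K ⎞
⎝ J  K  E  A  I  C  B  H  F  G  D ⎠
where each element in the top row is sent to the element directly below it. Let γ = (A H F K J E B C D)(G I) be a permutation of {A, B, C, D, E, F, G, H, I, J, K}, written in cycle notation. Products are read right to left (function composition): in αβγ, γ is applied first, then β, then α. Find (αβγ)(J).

J

Chase J: γ(J) = E; β(E) = I; α(I) = J. Hence (αβγ)(J) = J.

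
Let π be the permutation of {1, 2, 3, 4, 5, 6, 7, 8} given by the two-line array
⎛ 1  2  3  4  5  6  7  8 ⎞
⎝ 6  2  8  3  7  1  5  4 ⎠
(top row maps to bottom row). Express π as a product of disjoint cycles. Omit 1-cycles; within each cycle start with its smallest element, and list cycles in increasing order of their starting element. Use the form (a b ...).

Start at 1 and follow images: 1 → 6 → 1, giving the cycle (1 6).
Continuing from each remaining unvisited element yields (1 6)(3 8 4)(5 7).

(1 6)(3 8 4)(5 7)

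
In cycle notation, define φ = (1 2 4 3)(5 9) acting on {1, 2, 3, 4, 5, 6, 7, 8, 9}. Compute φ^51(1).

1 lies in the 4-cycle (1 2 4 3).
Since the cycle has length 4, φ^51 acts on it the same as φ^3 (51 mod 4 = 3).
Stepping 3 places around the cycle: 1 → 2 → 4 → 3.

3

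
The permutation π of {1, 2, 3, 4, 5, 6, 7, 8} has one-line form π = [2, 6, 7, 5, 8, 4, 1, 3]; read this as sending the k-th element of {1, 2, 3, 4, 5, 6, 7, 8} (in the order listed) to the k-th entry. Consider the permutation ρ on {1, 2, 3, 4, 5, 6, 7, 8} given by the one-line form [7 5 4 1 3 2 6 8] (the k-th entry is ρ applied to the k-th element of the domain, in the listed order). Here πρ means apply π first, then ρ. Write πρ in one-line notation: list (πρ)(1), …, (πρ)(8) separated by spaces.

Chase each element through π then ρ: 1 → 2 → 5; 2 → 6 → 2; 3 → 7 → 6; 4 → 5 → 3; 5 → 8 → 8; 6 → 4 → 1; 7 → 1 → 7; 8 → 3 → 4.
Collecting the images, πρ = [5 2 6 3 8 1 7 4].

5 2 6 3 8 1 7 4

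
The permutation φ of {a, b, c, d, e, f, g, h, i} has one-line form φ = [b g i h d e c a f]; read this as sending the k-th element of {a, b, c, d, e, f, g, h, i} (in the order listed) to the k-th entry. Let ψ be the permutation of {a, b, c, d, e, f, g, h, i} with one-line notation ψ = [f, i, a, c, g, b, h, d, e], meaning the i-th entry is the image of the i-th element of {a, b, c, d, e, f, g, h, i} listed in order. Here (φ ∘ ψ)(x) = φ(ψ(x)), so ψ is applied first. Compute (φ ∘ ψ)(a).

e

ψ(a) = f, then φ(f) = e; composing gives (φ ∘ ψ)(a) = e.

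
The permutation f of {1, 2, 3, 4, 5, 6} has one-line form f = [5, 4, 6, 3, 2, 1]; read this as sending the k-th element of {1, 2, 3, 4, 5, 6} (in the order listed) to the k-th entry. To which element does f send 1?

5

1 is element number 1 of the domain, and entry number 1 of the one-line form is 5, so f(1) = 5.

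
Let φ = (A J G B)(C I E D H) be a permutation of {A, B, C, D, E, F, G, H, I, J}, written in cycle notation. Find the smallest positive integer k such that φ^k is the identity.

20

The disjoint cycles have lengths 5, 4, 1.
The order of φ is the least common multiple of its cycle lengths: lcm(5, 4) = 20.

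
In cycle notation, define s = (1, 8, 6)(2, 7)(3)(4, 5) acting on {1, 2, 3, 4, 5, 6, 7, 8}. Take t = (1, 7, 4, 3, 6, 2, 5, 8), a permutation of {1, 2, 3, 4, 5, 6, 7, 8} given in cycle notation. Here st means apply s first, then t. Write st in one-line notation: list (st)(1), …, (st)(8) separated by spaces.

(st)(x) = t(s(x)). Computing each image: t(s(1)) = t(8) = 1, t(s(2)) = t(7) = 4, t(s(3)) = t(3) = 6, t(s(4)) = t(5) = 8, t(s(5)) = t(4) = 3, t(s(6)) = t(1) = 7, t(s(7)) = t(2) = 5, t(s(8)) = t(6) = 2.
Hence st = [1 4 6 8 3 7 5 2].

1 4 6 8 3 7 5 2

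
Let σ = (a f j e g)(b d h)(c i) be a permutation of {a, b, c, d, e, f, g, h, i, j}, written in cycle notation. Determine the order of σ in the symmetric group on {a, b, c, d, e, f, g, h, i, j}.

30

The disjoint cycles have lengths 5, 3, 2.
Since disjoint cycles commute, ord(σ) = lcm(5, 3, 2) = 30.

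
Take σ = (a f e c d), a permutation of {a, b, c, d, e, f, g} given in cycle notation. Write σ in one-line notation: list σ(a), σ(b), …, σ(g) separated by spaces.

Each element maps to the next entry in its cycle (wrapping to the front): a↦f, b↦b, c↦d, d↦a, e↦c, f↦e, g↦g.
Listing these in domain order gives f b d a c e g.

f b d a c e g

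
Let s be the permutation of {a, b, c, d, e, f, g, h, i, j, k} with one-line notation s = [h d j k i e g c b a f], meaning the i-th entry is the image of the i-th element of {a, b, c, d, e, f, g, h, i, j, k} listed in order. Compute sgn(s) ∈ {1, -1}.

1

In disjoint-cycle form the cycle lengths are 6, 4, 1.
A cycle is odd iff its length is even; s has 2 even-length cycles, so sgn(s) = (−1)^2 and s is even.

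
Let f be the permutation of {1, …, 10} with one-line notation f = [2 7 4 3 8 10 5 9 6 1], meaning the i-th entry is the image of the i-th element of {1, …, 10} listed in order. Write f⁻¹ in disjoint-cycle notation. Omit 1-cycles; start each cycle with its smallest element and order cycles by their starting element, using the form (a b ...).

(1 10 6 9 8 5 7 2)(3 4)

First write f in disjoint cycles: (1 2 7 5 8 9 6 10)(3 4).
Reversing each cycle (and rotating so the smallest element leads) gives f⁻¹ = (1 10 6 9 8 5 7 2)(3 4).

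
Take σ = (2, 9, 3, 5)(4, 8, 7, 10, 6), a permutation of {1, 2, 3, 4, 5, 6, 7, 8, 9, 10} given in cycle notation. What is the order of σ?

The disjoint cycles have lengths 5, 4, 1.
Since disjoint cycles commute, ord(σ) = lcm(5, 4) = 20.

20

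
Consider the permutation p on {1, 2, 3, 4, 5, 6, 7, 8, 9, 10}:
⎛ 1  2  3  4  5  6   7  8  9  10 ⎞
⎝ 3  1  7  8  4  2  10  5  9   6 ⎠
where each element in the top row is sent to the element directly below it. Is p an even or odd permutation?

In disjoint-cycle form the cycle lengths are 6, 3, 1.
A cycle is odd iff its length is even; p has 1 even-length cycle, so sgn(p) = (−1)^1 and p is odd.

odd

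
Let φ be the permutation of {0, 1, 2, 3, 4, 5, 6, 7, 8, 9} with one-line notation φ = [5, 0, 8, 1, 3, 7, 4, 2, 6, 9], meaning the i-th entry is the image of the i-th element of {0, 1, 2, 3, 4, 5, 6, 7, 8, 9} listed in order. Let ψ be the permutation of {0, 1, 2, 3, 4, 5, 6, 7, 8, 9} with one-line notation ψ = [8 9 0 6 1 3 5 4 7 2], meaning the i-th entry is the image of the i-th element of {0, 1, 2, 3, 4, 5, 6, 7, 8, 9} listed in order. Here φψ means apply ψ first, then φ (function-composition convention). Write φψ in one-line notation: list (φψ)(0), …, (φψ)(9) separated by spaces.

6 9 5 4 0 1 7 3 2 8

(φψ)(x) = φ(ψ(x)). Computing each image: φ(ψ(0)) = φ(8) = 6, φ(ψ(1)) = φ(9) = 9, φ(ψ(2)) = φ(0) = 5, φ(ψ(3)) = φ(6) = 4, φ(ψ(4)) = φ(1) = 0, φ(ψ(5)) = φ(3) = 1, φ(ψ(6)) = φ(5) = 7, φ(ψ(7)) = φ(4) = 3, φ(ψ(8)) = φ(7) = 2, φ(ψ(9)) = φ(2) = 8.
Hence φψ = [6 9 5 4 0 1 7 3 2 8].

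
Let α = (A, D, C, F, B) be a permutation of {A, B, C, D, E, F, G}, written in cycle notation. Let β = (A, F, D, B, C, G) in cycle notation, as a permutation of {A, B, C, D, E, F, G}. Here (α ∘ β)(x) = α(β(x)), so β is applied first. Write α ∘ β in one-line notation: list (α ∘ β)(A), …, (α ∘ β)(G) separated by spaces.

B F G A E C D

Chase each element through β then α: A → F → B; B → C → F; C → G → G; D → B → A; E → E → E; F → D → C; G → A → D.
So α ∘ β in one-line form is B F G A E C D.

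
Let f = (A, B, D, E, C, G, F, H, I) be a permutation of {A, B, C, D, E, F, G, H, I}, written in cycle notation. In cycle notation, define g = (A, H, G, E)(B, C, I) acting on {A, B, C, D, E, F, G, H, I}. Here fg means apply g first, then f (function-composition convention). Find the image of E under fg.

B

g(E) = A, then f(A) = B; composing gives (fg)(E) = B.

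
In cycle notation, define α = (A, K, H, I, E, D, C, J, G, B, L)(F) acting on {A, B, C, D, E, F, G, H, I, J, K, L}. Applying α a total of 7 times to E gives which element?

E lies in the 11-cycle (A, K, H, I, E, D, C, J, G, B, L).
Advancing 7 steps from E: E → D → C → J → G → B → L → A.

A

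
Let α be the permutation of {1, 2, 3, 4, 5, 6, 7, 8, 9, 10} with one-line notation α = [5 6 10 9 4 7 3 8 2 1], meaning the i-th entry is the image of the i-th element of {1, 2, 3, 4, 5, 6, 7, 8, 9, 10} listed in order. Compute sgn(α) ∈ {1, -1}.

1

In disjoint-cycle form the cycle lengths are 9, 1.
A cycle of length ℓ contributes ℓ−1 transpositions, so α is a product of 8 transpositions — even.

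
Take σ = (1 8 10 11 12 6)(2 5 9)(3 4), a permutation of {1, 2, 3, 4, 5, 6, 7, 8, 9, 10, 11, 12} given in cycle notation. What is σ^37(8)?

10

8 lies in the 6-cycle (1 8 10 11 12 6).
Powers repeat with period 6 on this cycle, and 37 mod 6 = 1, so σ^37(8) = σ^1(8).
Stepping 1 place around the cycle: 8 → 10.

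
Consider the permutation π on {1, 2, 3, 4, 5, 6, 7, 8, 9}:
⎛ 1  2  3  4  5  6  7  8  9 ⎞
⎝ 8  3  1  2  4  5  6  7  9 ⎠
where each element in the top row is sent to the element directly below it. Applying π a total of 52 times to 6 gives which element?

3

Tracing 6 → 5 → … returns to 6 after 8 steps, so 6 lies in an 8-cycle (1 8 7 6 5 4 2 3).
Since the cycle has length 8, π^52 acts on it the same as π^4 (52 mod 8 = 4).
Stepping 4 places around the cycle: 6 → 5 → 4 → 2 → 3.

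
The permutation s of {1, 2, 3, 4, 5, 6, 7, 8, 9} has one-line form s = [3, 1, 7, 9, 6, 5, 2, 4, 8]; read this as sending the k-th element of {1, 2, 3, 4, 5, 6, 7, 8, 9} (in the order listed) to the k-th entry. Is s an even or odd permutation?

even

In disjoint-cycle form the cycle lengths are 4, 3, 2.
A cycle is odd iff its length is even; s has 2 even-length cycles, so sgn(s) = (−1)^2 and s is even.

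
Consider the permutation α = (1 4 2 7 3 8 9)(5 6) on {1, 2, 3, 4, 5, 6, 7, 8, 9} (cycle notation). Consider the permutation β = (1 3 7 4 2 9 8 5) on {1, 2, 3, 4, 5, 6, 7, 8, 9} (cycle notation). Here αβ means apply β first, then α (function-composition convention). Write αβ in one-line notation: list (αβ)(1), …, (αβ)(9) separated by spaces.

For each element, apply β then α: 1 → 3 → 8; 2 → 9 → 1; 3 → 7 → 3; 4 → 2 → 7; 5 → 1 → 4; 6 → 6 → 5; 7 → 4 → 2; 8 → 5 → 6; 9 → 8 → 9.
So αβ in one-line form is 8 1 3 7 4 5 2 6 9.

8 1 3 7 4 5 2 6 9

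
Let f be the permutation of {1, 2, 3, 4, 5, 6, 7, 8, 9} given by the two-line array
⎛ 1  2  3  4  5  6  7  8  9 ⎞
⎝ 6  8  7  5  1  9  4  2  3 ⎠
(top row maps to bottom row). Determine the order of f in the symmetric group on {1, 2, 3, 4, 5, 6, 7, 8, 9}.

Decomposing into disjoint cycles gives cycle lengths 7, 2.
Since disjoint cycles commute, ord(f) = lcm(7, 2) = 14.

14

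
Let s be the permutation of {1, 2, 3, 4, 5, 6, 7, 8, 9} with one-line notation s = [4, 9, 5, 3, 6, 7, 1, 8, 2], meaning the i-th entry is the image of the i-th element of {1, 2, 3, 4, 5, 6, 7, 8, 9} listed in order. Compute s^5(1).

7

Tracing 1 → 4 → … returns to 1 after 6 steps, so 1 lies in a 6-cycle (1 4 3 5 6 7).
Stepping 5 places around the cycle: 1 → 4 → 3 → 5 → 6 → 7.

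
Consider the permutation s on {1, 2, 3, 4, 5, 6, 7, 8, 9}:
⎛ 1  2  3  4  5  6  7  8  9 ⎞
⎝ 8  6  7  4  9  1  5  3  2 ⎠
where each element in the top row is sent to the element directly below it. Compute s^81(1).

8

Tracing 1 → 8 → … returns to 1 after 8 steps, so 1 lies in an 8-cycle (1, 8, 3, 7, 5, 9, 2, 6).
Powers repeat with period 8 on this cycle, and 81 mod 8 = 1, so s^81(1) = s^1(1).
Advancing 1 step from 1: 1 → 8.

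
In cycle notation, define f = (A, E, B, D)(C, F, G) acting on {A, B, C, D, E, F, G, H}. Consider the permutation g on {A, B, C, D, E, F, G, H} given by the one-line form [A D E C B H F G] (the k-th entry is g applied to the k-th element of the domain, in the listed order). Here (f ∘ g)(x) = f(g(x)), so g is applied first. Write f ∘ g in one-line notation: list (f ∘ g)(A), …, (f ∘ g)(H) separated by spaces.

E A B F D H G C

Chase each element through g then f: A → A → E; B → D → A; C → E → B; D → C → F; E → B → D; F → H → H; G → F → G; H → G → C.
Collecting the images, f ∘ g = [E A B F D H G C].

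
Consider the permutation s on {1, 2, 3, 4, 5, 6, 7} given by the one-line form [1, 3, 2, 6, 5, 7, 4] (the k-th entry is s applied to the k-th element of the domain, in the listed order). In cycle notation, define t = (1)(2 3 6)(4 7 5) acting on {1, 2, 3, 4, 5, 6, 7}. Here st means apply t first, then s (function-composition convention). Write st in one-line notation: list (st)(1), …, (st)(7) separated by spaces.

Chase each element through t then s: 1 → 1 → 1; 2 → 3 → 2; 3 → 6 → 7; 4 → 7 → 4; 5 → 4 → 6; 6 → 2 → 3; 7 → 5 → 5.
So st in one-line form is 1 2 7 4 6 3 5.

1 2 7 4 6 3 5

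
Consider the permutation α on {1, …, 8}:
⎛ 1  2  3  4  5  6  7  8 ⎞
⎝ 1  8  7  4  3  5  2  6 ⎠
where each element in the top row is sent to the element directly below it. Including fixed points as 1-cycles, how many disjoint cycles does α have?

3

The cycle decomposition is (1)(2, 8, 6, 5, 3, 7)(4), which has 3 cycles (counting 1-cycles).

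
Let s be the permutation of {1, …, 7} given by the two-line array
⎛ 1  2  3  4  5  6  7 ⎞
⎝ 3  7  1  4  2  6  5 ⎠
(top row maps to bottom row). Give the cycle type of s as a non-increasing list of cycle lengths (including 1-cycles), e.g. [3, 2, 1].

[3, 2, 1, 1]

The disjoint cycles are (1 3)(2 7 5)(4)(6), with lengths 3, 2, 1, 1 in non-increasing order.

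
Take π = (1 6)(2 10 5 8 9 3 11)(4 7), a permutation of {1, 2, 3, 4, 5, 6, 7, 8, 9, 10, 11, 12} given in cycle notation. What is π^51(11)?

10

11 lies in the 7-cycle (2 10 5 8 9 3 11).
Powers repeat with period 7 on this cycle, and 51 mod 7 = 2, so π^51(11) = π^2(11).
Advancing 2 steps from 11: 11 → 2 → 10.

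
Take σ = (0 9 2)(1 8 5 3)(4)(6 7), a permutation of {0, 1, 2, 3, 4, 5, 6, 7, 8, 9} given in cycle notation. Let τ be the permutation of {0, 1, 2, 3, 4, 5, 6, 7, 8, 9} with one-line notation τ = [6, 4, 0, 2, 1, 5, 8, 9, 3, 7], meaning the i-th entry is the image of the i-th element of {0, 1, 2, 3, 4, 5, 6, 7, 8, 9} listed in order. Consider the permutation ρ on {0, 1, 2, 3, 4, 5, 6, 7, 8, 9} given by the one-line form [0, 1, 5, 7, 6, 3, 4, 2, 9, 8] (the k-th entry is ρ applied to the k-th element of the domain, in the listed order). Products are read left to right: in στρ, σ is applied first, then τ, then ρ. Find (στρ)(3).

Apply the permutations in order: σ(3) = 1, then τ(1) = 4, then ρ(4) = 6. So (στρ)(3) = 6.

6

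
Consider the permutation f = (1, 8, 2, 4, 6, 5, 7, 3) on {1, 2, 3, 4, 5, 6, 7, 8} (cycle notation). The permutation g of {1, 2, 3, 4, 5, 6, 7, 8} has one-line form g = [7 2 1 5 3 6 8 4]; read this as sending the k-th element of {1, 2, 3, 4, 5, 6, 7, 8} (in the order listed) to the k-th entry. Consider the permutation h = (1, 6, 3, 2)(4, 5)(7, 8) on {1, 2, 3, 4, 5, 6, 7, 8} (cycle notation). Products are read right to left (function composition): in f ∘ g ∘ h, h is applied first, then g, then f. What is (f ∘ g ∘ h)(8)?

2

Apply the permutations in order: h(8) = 7, then g(7) = 8, then f(8) = 2. So (f ∘ g ∘ h)(8) = 2.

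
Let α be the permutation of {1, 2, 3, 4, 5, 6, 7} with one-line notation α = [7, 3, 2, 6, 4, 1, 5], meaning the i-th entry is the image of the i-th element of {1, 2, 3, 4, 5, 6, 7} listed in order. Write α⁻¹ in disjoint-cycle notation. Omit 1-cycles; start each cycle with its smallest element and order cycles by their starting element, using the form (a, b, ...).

(1, 6, 4, 5, 7)(2, 3)

First write α in disjoint cycles: (1, 7, 5, 4, 6)(2, 3).
The inverse reverses every cycle; in canonical form, α⁻¹ = (1, 6, 4, 5, 7)(2, 3).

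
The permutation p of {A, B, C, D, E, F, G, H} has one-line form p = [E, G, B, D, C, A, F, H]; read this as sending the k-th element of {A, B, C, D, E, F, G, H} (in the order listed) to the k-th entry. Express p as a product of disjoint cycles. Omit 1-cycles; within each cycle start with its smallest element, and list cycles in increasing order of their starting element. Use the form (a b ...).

From A: A → E → C → B → G → F → A, closing the cycle (A E C B G F).
Continuing from each remaining unvisited element yields (A E C B G F).

(A E C B G F)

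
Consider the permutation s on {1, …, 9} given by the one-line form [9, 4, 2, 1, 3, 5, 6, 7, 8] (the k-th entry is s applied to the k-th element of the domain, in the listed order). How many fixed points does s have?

No element satisfies s(x) = x, so there are 0 fixed points.

0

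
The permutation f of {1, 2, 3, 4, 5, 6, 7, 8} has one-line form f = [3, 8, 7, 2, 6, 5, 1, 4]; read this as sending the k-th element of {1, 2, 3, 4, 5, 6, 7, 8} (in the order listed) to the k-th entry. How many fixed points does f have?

0

No element satisfies f(x) = x, so there are 0 fixed points.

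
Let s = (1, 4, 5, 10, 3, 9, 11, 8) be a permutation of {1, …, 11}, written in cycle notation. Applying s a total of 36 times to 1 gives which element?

3

1 lies in the 8-cycle (1, 4, 5, 10, 3, 9, 11, 8).
On an 8-cycle, s^8 is the identity, so s^36 = s^4 there (36 ≡ 4 mod 8).
Advancing 4 steps from 1: 1 → 4 → 5 → 10 → 3.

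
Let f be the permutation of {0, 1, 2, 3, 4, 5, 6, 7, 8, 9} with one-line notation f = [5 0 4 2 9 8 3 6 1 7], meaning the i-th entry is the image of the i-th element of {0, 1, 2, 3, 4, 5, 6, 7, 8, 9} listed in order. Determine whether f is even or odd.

In disjoint-cycle form the cycle lengths are 6, 4.
A cycle is odd iff its length is even; f has 2 even-length cycles, so sgn(f) = (−1)^2 and f is even.

even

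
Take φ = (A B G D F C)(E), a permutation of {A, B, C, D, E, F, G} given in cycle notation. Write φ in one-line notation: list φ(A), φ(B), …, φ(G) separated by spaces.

Each element maps to the next entry in its cycle (wrapping to the front): A→B, B→G, C→A, D→F, E→E, F→C, G→D.
Listing these in domain order gives B G A F E C D.

B G A F E C D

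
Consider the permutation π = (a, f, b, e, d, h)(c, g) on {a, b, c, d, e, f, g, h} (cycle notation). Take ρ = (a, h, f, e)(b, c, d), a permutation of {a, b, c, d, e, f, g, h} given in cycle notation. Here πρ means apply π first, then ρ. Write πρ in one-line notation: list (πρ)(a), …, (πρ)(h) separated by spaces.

e a g f b c d h

For each element, apply π then ρ: a → f → e; b → e → a; c → g → g; d → h → f; e → d → b; f → b → c; g → c → d; h → a → h.
Collecting the images, πρ = [e a g f b c d h].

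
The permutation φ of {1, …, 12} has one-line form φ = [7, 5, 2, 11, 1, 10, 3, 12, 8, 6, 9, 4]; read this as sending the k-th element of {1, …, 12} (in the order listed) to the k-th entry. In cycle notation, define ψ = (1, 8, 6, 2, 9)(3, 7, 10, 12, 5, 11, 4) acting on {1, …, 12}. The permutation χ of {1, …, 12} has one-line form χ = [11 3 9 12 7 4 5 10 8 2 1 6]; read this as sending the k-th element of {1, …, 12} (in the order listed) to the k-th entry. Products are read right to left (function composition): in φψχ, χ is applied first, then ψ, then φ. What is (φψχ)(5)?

6

Apply the permutations in order: χ(5) = 7, then ψ(7) = 10, then φ(10) = 6. So (φψχ)(5) = 6.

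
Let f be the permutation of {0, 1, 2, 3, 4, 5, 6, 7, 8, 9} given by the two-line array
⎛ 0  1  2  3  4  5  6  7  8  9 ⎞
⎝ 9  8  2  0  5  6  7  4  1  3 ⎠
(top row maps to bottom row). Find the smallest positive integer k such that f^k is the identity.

12

The disjoint-cycle form of f has cycle lengths 4, 3, 2, 1.
The order is lcm(4, 3, 2) = 12.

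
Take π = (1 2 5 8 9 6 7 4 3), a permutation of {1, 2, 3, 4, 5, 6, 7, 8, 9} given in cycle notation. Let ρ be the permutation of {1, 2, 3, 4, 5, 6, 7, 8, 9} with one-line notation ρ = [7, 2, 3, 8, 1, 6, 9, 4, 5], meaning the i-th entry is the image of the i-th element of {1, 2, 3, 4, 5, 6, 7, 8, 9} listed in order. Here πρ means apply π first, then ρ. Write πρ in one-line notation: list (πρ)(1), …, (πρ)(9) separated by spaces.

2 1 7 3 4 9 8 5 6

(πρ)(x) = ρ(π(x)). Computing each image: ρ(π(1)) = ρ(2) = 2, ρ(π(2)) = ρ(5) = 1, ρ(π(3)) = ρ(1) = 7, ρ(π(4)) = ρ(3) = 3, ρ(π(5)) = ρ(8) = 4, ρ(π(6)) = ρ(7) = 9, ρ(π(7)) = ρ(4) = 8, ρ(π(8)) = ρ(9) = 5, ρ(π(9)) = ρ(6) = 6.
Hence πρ = [2 1 7 3 4 9 8 5 6].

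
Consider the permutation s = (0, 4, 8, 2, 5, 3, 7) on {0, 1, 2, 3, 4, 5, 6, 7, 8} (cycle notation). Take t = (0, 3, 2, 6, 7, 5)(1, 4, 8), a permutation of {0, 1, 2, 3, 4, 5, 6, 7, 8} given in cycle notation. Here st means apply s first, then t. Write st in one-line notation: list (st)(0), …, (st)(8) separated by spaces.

8 4 0 5 1 2 7 3 6

(st)(x) = t(s(x)). Computing each image: t(s(0)) = t(4) = 8, t(s(1)) = t(1) = 4, t(s(2)) = t(5) = 0, t(s(3)) = t(7) = 5, t(s(4)) = t(8) = 1, t(s(5)) = t(3) = 2, t(s(6)) = t(6) = 7, t(s(7)) = t(0) = 3, t(s(8)) = t(2) = 6.
Hence st = [8 4 0 5 1 2 7 3 6].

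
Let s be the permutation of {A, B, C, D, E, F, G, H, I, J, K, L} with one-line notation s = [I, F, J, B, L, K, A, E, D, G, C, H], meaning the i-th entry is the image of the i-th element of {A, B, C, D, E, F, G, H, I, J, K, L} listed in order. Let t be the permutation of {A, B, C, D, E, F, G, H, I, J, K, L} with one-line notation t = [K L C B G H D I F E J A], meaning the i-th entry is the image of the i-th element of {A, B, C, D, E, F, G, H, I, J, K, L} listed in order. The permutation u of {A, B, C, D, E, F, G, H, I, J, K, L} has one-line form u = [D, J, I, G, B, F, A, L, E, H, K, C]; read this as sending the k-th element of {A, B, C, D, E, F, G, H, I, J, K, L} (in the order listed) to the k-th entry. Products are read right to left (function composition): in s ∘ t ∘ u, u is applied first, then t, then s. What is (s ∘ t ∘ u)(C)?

(s ∘ t ∘ u)(C) = s(t(u(C))). u(C) = I, then t(I) = F, then s(F) = K, so the result is K.

K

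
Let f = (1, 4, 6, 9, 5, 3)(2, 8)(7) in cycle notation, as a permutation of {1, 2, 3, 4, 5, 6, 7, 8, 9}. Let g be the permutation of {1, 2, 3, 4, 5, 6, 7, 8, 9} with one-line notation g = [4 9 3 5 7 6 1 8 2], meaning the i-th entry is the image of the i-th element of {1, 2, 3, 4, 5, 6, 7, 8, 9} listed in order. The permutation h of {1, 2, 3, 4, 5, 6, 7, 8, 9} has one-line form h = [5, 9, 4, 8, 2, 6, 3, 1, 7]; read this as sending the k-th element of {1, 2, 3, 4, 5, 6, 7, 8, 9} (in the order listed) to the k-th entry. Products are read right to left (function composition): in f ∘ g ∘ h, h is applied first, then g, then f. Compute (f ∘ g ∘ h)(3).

3

(f ∘ g ∘ h)(3) = f(g(h(3))). h(3) = 4, then g(4) = 5, then f(5) = 3, so the result is 3.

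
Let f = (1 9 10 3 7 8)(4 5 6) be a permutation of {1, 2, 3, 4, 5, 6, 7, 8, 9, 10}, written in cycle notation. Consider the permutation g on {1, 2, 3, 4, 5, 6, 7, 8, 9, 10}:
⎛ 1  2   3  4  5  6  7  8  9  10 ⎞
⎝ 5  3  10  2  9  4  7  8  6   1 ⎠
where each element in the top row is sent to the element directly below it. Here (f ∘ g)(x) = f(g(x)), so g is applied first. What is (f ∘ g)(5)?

(f ∘ g)(5) = f(g(5)). g(5) = 9, then f(9) = 10. So (f ∘ g)(5) = 10.

10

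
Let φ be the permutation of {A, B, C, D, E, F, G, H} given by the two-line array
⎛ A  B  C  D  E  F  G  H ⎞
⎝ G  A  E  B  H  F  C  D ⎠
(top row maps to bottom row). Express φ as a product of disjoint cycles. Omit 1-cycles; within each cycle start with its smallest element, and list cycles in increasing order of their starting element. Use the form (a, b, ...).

(A, G, C, E, H, D, B)

Iterating φ from A gives A → G → C → E → H → D → B → A; that is the 7-cycle (A, G, C, E, H, D, B).
Repeating from the next unused element and collecting all non-trivial cycles gives (A, G, C, E, H, D, B).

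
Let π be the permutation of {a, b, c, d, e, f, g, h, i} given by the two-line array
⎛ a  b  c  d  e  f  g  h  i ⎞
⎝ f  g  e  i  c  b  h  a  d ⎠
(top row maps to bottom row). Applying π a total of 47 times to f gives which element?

Tracing f → b → … returns to f after 5 steps, so f lies in a 5-cycle (a, f, b, g, h).
Since the cycle has length 5, π^47 acts on it the same as π^2 (47 mod 5 = 2).
Stepping 2 places around the cycle: f → b → g.

g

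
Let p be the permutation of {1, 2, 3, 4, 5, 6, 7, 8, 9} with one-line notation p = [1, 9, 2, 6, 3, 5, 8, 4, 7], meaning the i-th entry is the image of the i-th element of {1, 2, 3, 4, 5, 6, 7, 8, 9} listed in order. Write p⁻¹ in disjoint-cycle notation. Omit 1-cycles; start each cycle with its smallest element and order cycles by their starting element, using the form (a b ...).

(2 3 5 6 4 8 7 9)

First write p in disjoint cycles: (2 9 7 8 4 6 5 3).
Reversing each cycle (and rotating so the smallest element leads) gives p⁻¹ = (2 3 5 6 4 8 7 9).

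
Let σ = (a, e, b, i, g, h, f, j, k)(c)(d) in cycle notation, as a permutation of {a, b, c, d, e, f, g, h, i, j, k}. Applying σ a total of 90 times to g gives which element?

g lies in the 9-cycle (a, e, b, i, g, h, f, j, k).
Powers repeat with period 9 on this cycle, and 90 mod 9 = 0, so σ^90(g) = σ^0(g).
So σ^90(g) = g.

g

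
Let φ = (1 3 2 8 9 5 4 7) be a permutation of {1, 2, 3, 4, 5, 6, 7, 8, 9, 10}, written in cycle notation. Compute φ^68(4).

2

4 lies in the 8-cycle (1 3 2 8 9 5 4 7).
On an 8-cycle, φ^8 is the identity, so φ^68 = φ^4 there (68 ≡ 4 mod 8).
Stepping 4 places around the cycle: 4 → 7 → 1 → 3 → 2.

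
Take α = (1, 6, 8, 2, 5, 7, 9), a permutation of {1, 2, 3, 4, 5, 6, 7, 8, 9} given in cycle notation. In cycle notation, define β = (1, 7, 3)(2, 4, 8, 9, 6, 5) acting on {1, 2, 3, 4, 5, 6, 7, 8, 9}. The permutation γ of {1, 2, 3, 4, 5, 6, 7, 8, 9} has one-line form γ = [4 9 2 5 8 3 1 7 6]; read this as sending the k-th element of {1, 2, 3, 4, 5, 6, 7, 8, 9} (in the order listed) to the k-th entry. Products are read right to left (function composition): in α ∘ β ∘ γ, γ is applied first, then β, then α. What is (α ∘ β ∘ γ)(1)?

2

(α ∘ β ∘ γ)(1) = α(β(γ(1))). γ(1) = 4, then β(4) = 8, then α(8) = 2, so the result is 2.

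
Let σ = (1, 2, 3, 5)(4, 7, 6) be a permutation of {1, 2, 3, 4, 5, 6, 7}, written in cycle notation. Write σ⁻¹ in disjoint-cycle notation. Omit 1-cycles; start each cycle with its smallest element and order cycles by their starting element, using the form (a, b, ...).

(1, 5, 3, 2)(4, 6, 7)

Inverting a permutation written in cycle notation just reverses the order within every cycle.
After reversing and putting each cycle's least element first, σ⁻¹ = (1, 5, 3, 2)(4, 6, 7).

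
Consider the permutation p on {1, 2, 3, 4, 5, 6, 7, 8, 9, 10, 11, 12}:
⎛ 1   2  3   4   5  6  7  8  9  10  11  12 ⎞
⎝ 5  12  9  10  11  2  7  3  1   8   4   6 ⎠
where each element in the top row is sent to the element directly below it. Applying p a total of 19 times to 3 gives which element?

Tracing 3 → 9 → … returns to 3 after 8 steps, so 3 lies in an 8-cycle (1 5 11 4 10 8 3 9).
On an 8-cycle, p^8 is the identity, so p^19 = p^3 there (19 ≡ 3 mod 8).
Stepping 3 places around the cycle: 3 → 9 → 1 → 5.

5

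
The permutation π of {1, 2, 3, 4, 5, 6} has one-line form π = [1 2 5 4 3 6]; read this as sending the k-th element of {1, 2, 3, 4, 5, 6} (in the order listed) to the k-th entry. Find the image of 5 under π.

3

5 is element number 5 of the domain, and entry number 5 of the one-line form is 3, so π(5) = 3.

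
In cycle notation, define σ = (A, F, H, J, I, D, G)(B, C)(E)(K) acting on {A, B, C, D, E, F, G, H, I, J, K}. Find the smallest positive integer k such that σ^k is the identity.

The cycle type of σ is (7, 2, 1, 1).
Since disjoint cycles commute, ord(σ) = lcm(7, 2) = 14.

14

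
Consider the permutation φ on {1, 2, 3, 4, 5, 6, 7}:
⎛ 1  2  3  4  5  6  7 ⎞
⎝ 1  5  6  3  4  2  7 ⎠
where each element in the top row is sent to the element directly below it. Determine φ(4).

3

The entry below 4 in the array is 3, so φ(4) = 3.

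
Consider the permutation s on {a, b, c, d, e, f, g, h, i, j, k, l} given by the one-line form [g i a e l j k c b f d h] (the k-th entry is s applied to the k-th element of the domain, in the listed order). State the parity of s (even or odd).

In disjoint-cycle form the cycle lengths are 8, 2, 2.
A cycle is odd iff its length is even; s has 3 even-length cycles, so sgn(s) = (−1)^3 and s is odd.

odd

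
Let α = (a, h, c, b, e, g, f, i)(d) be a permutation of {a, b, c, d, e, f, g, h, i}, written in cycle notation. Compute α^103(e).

b

e lies in the 8-cycle (a, h, c, b, e, g, f, i).
On an 8-cycle, α^8 is the identity, so α^103 = α^7 there (103 ≡ 7 mod 8).
Advancing 7 steps from e: e → g → f → i → a → h → c → b.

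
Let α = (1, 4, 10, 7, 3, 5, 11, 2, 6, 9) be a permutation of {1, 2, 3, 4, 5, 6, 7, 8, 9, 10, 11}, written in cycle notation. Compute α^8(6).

6 lies in the 10-cycle (1, 4, 10, 7, 3, 5, 11, 2, 6, 9).
Advancing 8 steps from 6: 6 → 9 → 1 → 4 → 10 → 7 → 3 → 5 → 11.

11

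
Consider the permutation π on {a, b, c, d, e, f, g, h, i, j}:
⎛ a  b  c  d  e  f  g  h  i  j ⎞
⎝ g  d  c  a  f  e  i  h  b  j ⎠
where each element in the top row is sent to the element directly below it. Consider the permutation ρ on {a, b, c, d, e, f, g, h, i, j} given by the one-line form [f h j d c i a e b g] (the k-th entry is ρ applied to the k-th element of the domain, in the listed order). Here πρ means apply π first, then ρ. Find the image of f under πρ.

c

(πρ)(f) = ρ(π(f)). π(f) = e, then ρ(e) = c. So (πρ)(f) = c.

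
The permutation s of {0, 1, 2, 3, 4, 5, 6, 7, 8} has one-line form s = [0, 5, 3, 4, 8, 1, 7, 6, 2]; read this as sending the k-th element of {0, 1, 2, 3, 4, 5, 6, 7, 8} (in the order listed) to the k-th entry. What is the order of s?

The disjoint-cycle form of s has cycle lengths 4, 2, 2, 1.
Since disjoint cycles commute, ord(s) = lcm(4, 2, 2) = 4.

4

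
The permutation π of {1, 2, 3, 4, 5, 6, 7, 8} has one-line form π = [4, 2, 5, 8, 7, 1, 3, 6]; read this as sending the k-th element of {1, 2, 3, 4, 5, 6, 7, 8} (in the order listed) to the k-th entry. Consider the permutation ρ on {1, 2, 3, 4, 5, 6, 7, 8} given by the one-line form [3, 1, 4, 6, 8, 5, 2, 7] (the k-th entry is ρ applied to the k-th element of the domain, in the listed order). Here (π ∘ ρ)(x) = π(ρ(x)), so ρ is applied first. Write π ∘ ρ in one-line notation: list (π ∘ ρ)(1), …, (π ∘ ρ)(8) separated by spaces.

For each element, apply ρ then π: 1 → 3 → 5; 2 → 1 → 4; 3 → 4 → 8; 4 → 6 → 1; 5 → 8 → 6; 6 → 5 → 7; 7 → 2 → 2; 8 → 7 → 3.
Collecting the images, π ∘ ρ = [5 4 8 1 6 7 2 3].

5 4 8 1 6 7 2 3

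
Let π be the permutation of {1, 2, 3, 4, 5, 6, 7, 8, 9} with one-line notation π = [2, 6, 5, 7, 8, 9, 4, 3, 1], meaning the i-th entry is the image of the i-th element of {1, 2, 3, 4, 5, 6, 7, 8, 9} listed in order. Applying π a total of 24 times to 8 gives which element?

Tracing 8 → 3 → … returns to 8 after 3 steps, so 8 lies in a 3-cycle (3, 5, 8).
Powers repeat with period 3 on this cycle, and 24 mod 3 = 0, so π^24(8) = π^0(8).
So π^24(8) = 8.

8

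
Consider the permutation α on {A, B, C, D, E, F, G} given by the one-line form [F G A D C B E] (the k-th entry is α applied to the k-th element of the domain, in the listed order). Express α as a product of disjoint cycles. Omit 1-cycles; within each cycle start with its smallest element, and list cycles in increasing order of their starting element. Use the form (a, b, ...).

From A: A → F → B → G → E → C → A, closing the cycle (A, F, B, G, E, C).
Continuing from each remaining unvisited element yields (A, F, B, G, E, C).

(A, F, B, G, E, C)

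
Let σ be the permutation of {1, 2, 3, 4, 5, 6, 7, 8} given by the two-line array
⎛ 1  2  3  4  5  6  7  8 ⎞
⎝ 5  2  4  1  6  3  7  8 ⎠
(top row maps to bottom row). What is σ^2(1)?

6

Tracing 1 → 5 → … returns to 1 after 5 steps, so 1 lies in a 5-cycle (1, 5, 6, 3, 4).
Stepping 2 places around the cycle: 1 → 5 → 6.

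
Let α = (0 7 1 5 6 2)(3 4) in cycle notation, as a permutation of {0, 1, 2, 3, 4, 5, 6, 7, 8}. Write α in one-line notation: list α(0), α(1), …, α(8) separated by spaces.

7 5 0 4 3 6 2 1 8

Reading each image from the cycles: 0→7, 1→5, 2→0, 3→4, 4→3, 5→6, 6→2, 7→1, 8→8.
So the one-line form is 7 5 0 4 3 6 2 1 8.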